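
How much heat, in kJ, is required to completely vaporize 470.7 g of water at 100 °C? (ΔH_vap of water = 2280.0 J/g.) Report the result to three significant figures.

q = 1070 kJ

q = m × ΔH_vap = 470.7 × 2280.0 = 1073000 J = 1070 kJ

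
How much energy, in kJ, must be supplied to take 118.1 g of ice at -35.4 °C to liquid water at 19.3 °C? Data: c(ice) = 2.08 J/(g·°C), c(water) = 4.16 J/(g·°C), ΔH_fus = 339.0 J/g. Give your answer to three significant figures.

q = 58.2 kJ

q1 (heat ice -35.4→0.0 °C): 118.1 × 2.08 × 35.4 = 8696 J
q2 (melt at 0 °C): 118.1 × 339.0 = 40036 J
q3 (heat water 0.0→19.3 °C): 118.1 × 4.16 × 19.3 = 9482 J
Total: 8696 + 40036 + 9482 = 58214 J = 58.2 kJ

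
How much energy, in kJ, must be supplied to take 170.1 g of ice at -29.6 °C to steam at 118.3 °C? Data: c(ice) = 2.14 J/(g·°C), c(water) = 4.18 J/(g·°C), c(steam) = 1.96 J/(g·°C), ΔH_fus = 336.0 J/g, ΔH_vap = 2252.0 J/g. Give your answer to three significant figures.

q = 528 kJ

q1 (heat ice -29.6→0.0 °C): 170.1 × 2.14 × 29.6 = 10775 J
q2 (melt at 0 °C): 170.1 × 336.0 = 57154 J
q3 (heat water 0.0→100.0 °C): 170.1 × 4.18 × 100.0 = 71102 J
q4 (vaporize at 100 °C): 170.1 × 2252.0 = 383065 J
q5 (heat steam 100.0→118.3 °C): 170.1 × 1.96 × 18.3 = 6101 J
Total: 10775 + 57154 + 71102 + 383065 + 6101 = 528197 J = 528 kJ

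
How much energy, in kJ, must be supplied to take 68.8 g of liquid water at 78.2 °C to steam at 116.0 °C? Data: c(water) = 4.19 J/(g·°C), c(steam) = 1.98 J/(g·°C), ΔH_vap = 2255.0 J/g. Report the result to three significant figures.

q = 164 kJ

q1 (heat water 78.2→100.0 °C): 68.8 × 4.19 × 21.8 = 6284 J
q2 (vaporize at 100 °C): 68.8 × 2255.0 = 155144 J
q3 (heat steam 100.0→116.0 °C): 68.8 × 1.98 × 16.0 = 2180 J
Total: 6284 + 155144 + 2180 = 163608 J = 164 kJ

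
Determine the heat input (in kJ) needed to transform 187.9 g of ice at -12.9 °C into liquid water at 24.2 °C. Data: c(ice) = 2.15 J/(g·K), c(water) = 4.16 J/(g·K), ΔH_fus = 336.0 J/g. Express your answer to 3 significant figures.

q1 (heat ice -12.9→0.0 °C): 187.9 × 2.15 × 12.9 = 5211 J
q2 (melt at 0 °C): 187.9 × 336.0 = 63134 J
q3 (heat water 0.0→24.2 °C): 187.9 × 4.16 × 24.2 = 18916 J
Total: 5211 + 63134 + 18916 = 87261 J = 87.3 kJ

q = 87.3 kJ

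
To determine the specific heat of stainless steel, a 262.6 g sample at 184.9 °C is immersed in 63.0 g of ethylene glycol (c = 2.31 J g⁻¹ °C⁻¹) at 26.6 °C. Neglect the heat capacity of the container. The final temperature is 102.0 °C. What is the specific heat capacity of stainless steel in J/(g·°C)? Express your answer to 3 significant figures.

c = 0.504 J/(g·°C)

q_gained = (63.0 × 2.31) × (102.0 − 26.6) = 10970 J
q_lost = 262.6 × c × (184.9 − 102.0) = 21769.54 c
Set equal: c = 10970 / 21769.54 = 0.504 J/(g·°C)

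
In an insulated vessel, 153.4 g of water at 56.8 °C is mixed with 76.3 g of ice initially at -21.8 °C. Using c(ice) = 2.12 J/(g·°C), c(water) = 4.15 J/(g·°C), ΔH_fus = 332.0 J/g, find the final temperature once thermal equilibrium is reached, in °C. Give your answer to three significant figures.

Heat to bring ice to 0 °C and melt it: q₁ = 76.3×2.12×21.8 + 76.3×332.0 = 28858 J
Heat the water can supply cooling to 0 °C: 153.4×4.15×56.8 = 36159.4 J > q₁, so all ice melts.
Energy balance: 153.4×4.15×(56.8 − T) = 28858 + 76.3×4.15×(T − 0)
636.61(56.8 − T) = 28858 + 316.645 T
36159.4 − 28858 = 953.255 T
T = 7301.4 / 953.255 = 7.659 °C

T_f = 7.66 °C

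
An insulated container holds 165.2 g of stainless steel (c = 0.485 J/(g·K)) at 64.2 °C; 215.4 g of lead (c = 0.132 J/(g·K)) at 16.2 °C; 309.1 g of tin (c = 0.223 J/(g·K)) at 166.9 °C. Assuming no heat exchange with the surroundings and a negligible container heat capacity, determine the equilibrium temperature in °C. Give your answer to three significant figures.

T_f = 96.4 °C

Σ mᵢcᵢ(T − Tᵢ) = 0  ⇒  T = Σ mᵢcᵢTᵢ / Σ mᵢcᵢ
Σ mᵢcᵢ = 165.2×0.485 + 215.4×0.132 + 309.1×0.223 = 177.4841
Σ mᵢcᵢTᵢ = 80.122×64.2 + 28.4328×16.2 + 68.9293×166.9 = 17109
T = 17109 / 177.4841 = 96.40 °C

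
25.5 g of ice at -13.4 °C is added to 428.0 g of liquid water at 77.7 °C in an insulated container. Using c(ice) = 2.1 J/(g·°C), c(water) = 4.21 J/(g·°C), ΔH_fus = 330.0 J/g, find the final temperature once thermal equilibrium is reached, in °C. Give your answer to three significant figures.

Heat to bring ice to 0 °C and melt it: q₁ = 25.5×2.1×13.4 + 25.5×330.0 = 9132.6 J
Heat the water can supply cooling to 0 °C: 428.0×4.21×77.7 = 140006 J > q₁, so all ice melts.
Energy balance: 428.0×4.21×(77.7 − T) = 9132.6 + 25.5×4.21×(T − 0)
1801.88(77.7 − T) = 9132.6 + 107.355 T
140006 − 9132.6 = 1909.235 T
T = 130873.4 / 1909.235 = 68.548 °C

T_f = 68.5 °C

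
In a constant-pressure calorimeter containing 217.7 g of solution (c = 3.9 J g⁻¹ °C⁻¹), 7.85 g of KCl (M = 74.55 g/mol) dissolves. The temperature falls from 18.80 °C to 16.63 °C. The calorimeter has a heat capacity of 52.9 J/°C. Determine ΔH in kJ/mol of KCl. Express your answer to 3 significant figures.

ΔH = 18.6 kJ/mol

|ΔT| = |16.63 − 18.80| = 2.17 °C
|q_surr| = (217.7 × 3.9 + 52.9) × 2.17 = 901.93 × 2.17 = 1957 J
n(KCl) = 7.85 / 74.55 = 0.1053 mol
Temperature fell, so q_rxn = +|q_surr| = 1.957 kJ
ΔH = q_rxn / n = 18.58 kJ/mol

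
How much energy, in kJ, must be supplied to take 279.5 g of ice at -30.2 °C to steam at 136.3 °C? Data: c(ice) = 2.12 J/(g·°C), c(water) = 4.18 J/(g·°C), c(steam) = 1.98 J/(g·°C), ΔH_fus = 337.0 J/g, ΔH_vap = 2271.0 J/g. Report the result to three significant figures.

q1 (heat ice -30.2→0.0 °C): 279.5 × 2.12 × 30.2 = 17895 J
q2 (melt at 0 °C): 279.5 × 337.0 = 94192 J
q3 (heat water 0.0→100.0 °C): 279.5 × 4.18 × 100.0 = 116831 J
q4 (vaporize at 100 °C): 279.5 × 2271.0 = 634745 J
q5 (heat steam 100.0→136.3 °C): 279.5 × 1.98 × 36.3 = 20089 J
Total: 17895 + 94192 + 116831 + 634745 + 20089 = 883752 J = 884 kJ

q = 884 kJ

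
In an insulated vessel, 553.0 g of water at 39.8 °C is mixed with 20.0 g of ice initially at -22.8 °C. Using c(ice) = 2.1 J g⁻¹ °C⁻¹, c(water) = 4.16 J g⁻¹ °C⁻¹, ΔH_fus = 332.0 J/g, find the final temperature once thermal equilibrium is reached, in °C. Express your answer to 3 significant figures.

Heat to bring ice to 0 °C and melt it: q₁ = 20.0×2.1×22.8 + 20.0×332.0 = 7597.6 J
Heat the water can supply cooling to 0 °C: 553.0×4.16×39.8 = 91559.1 J > q₁, so all ice melts.
Energy balance: 553.0×4.16×(39.8 − T) = 7597.6 + 20.0×4.16×(T − 0)
2300.48(39.8 − T) = 7597.6 + 83.2 T
91559.1 − 7597.6 = 2383.68 T
T = 83961.5 / 2383.68 = 35.22 °C

T_f = 35.2 °C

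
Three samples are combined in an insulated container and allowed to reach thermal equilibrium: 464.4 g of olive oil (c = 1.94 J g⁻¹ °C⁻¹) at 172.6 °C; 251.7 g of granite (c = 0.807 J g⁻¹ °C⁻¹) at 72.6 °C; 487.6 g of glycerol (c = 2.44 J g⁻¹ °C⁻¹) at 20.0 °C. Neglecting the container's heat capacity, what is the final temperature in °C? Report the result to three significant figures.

T_f = 84.6 °C

Σ mᵢcᵢ(T − Tᵢ) = 0  ⇒  T = Σ mᵢcᵢTᵢ / Σ mᵢcᵢ
Σ mᵢcᵢ = 464.4×1.94 + 251.7×0.807 + 487.6×2.44 = 2293.8019
Σ mᵢcᵢTᵢ = 900.936×172.6 + 203.1219×72.6 + 1189.744×20.0 = 194040
T = 194040 / 2293.8019 = 84.59 °C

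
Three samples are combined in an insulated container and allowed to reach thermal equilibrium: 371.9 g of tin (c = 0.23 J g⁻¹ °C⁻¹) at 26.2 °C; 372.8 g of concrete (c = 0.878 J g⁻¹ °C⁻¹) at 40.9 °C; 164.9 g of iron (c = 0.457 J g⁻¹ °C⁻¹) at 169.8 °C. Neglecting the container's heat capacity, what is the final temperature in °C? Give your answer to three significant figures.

Σ mᵢcᵢ(T − Tᵢ) = 0  ⇒  T = Σ mᵢcᵢTᵢ / Σ mᵢcᵢ
Σ mᵢcᵢ = 371.9×0.23 + 372.8×0.878 + 164.9×0.457 = 488.2147
Σ mᵢcᵢTᵢ = 85.537×26.2 + 327.3184×40.9 + 75.3593×169.8 = 28424
T = 28424 / 488.2147 = 58.22 °C

T_f = 58.2 °C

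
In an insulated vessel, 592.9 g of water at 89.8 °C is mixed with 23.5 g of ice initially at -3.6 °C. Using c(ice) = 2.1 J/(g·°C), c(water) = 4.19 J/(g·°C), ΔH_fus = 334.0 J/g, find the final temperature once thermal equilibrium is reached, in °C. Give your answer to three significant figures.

Heat to bring ice to 0 °C and melt it: q₁ = 23.5×2.1×3.6 + 23.5×334.0 = 8026.7 J
Heat the water can supply cooling to 0 °C: 592.9×4.19×89.8 = 223086 J > q₁, so all ice melts.
Energy balance: 592.9×4.19×(89.8 − T) = 8026.7 + 23.5×4.19×(T − 0)
2484.251(89.8 − T) = 8026.7 + 98.465 T
223086 − 8026.7 = 2582.716 T
T = 215059.3 / 2582.716 = 83.27 °C

T_f = 83.3 °C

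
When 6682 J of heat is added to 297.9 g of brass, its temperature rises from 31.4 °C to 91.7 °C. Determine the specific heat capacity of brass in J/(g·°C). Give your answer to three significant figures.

c = 0.372 J/(g·°C)

c = q / (m ΔT) = 6682 / (297.9 × 60.3)
c = 6682 / 17963.37 = 0.372 J/(g·°C)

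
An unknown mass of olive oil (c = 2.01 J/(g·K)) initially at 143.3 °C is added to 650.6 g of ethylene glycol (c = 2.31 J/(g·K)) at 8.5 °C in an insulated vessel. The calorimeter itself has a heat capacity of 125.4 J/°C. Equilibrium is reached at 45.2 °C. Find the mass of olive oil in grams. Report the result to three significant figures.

q_gained = (650.6 × 2.31 + 125.4) × (45.2 − 8.5) = 59760 J
q_lost = m × 2.01 × (143.3 − 45.2) = 197.181 m
m = 59760 / 197.181 = 303 g

m = 303 g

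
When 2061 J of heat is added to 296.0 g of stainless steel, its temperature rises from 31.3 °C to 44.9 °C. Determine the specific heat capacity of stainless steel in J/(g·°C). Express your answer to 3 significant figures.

c = 0.512 J/(g·°C)

c = q / (m ΔT) = 2061 / (296.0 × 13.6)
c = 2061 / 4025.6 = 0.512 J/(g·°C)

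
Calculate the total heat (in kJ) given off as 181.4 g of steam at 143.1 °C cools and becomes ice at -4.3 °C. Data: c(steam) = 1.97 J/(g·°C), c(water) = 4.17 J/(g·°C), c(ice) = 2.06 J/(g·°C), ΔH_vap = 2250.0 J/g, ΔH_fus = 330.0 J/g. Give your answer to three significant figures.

q = 561 kJ

q1 (cool steam 143.1→100 °C): 181.4 × 1.97 × 43.1 = 15402 J
q2 (condense at 100 °C): 181.4 × 2250.0 = 408150 J
q3 (cool water 100→0 °C): 181.4 × 4.17 × 100.0 = 75644 J
q4 (freeze at 0 °C): 181.4 × 330.0 = 59862 J
q5 (cool ice 0→-4.3 °C): 181.4 × 2.06 × 4.3 = 1607 J
Total: 15402 + 408150 + 75644 + 59862 + 1607 = 560665 J = 561 kJ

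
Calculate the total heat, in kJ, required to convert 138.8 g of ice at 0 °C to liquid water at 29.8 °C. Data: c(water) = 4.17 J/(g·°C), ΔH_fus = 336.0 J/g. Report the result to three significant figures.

q1 (melt at 0 °C): 138.8 × 336.0 = 46637 J
q2 (heat water 0.0→29.8 °C): 138.8 × 4.17 × 29.8 = 17248 J
Total: 46637 + 17248 = 63885 J = 63.9 kJ

q = 63.9 kJ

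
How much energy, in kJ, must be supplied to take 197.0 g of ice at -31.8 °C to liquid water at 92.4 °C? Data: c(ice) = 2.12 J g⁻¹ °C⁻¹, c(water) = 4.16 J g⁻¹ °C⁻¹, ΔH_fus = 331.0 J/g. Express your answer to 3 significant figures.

q = 154 kJ

q1 (heat ice -31.8→0.0 °C): 197.0 × 2.12 × 31.8 = 13281 J
q2 (melt at 0 °C): 197.0 × 331.0 = 65207 J
q3 (heat water 0.0→92.4 °C): 197.0 × 4.16 × 92.4 = 75724 J
Total: 13281 + 65207 + 75724 = 154212 J = 154 kJ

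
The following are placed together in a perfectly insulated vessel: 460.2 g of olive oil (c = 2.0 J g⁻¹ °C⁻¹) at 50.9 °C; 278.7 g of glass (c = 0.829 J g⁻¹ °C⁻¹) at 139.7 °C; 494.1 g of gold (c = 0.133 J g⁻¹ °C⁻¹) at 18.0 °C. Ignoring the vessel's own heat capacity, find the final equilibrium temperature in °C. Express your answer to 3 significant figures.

Σ mᵢcᵢ(T − Tᵢ) = 0  ⇒  T = Σ mᵢcᵢTᵢ / Σ mᵢcᵢ
Σ mᵢcᵢ = 460.2×2.0 + 278.7×0.829 + 494.1×0.133 = 1217.1576
Σ mᵢcᵢTᵢ = 920.4×50.9 + 231.0423×139.7 + 65.7153×18.0 = 80308
T = 80308 / 1217.1576 = 65.98 °C

T_f = 66.0 °C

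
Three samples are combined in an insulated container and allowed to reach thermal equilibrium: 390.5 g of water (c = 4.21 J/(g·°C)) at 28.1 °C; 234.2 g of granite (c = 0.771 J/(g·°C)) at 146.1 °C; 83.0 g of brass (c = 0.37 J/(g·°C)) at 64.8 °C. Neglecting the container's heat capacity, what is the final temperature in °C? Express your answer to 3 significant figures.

Σ mᵢcᵢ(T − Tᵢ) = 0  ⇒  T = Σ mᵢcᵢTᵢ / Σ mᵢcᵢ
Σ mᵢcᵢ = 390.5×4.21 + 234.2×0.771 + 83.0×0.37 = 1855.2832
Σ mᵢcᵢTᵢ = 1644.005×28.1 + 180.5682×146.1 + 30.71×64.8 = 74568
T = 74568 / 1855.2832 = 40.19 °C

T_f = 40.2 °C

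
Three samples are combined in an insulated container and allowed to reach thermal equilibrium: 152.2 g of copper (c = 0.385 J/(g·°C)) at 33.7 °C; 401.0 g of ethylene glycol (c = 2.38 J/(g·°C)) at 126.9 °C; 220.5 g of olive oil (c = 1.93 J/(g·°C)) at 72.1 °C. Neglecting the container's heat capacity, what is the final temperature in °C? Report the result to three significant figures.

T_f = 107 °C

Σ mᵢcᵢ(T − Tᵢ) = 0  ⇒  T = Σ mᵢcᵢTᵢ / Σ mᵢcᵢ
Σ mᵢcᵢ = 152.2×0.385 + 401.0×2.38 + 220.5×1.93 = 1438.542
Σ mᵢcᵢTᵢ = 58.597×33.7 + 954.38×126.9 + 425.565×72.1 = 153770
T = 153770 / 1438.542 = 106.9 °C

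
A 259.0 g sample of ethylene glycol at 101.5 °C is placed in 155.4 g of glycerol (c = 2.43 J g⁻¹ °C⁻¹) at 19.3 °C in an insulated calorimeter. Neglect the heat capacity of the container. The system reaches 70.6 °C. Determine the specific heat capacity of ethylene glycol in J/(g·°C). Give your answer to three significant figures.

q_gained = (155.4 × 2.43) × (70.6 − 19.3) = 19370 J
q_lost = 259.0 × c × (101.5 − 70.6) = 8003.1 c
Set equal: c = 19370 / 8003.1 = 2.42 J/(g·°C)

c = 2.42 J/(g·°C)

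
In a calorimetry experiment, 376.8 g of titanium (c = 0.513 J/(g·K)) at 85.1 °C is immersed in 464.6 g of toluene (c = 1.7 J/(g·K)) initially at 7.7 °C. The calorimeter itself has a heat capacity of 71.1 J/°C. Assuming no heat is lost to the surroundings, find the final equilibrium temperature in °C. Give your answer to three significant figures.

Heat lost by titanium = heat gained by toluene + calorimeter.
(376.8)(0.513)(85.1 − T) = [(464.6)(1.7) + 71.1](T − 7.7)
193.2984 (85.1 − T) = 860.92 (T − 7.7)
16450 − 193.2984 T = 860.92 T − 6629.1
23079.1 = 1054.2184 T
T = 21.89 °C

T_f = 21.9 °C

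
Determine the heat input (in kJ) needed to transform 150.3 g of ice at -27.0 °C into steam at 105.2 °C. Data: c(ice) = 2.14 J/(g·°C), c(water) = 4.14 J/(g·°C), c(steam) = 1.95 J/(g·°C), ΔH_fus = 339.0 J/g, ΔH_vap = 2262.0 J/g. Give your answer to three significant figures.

q1 (heat ice -27.0→0.0 °C): 150.3 × 2.14 × 27.0 = 8684 J
q2 (melt at 0 °C): 150.3 × 339.0 = 50952 J
q3 (heat water 0.0→100.0 °C): 150.3 × 4.14 × 100.0 = 62224 J
q4 (vaporize at 100 °C): 150.3 × 2262.0 = 339979 J
q5 (heat steam 100.0→105.2 °C): 150.3 × 1.95 × 5.2 = 1524 J
Total: 8684 + 50952 + 62224 + 339979 + 1524 = 463363 J = 463 kJ

q = 463 kJ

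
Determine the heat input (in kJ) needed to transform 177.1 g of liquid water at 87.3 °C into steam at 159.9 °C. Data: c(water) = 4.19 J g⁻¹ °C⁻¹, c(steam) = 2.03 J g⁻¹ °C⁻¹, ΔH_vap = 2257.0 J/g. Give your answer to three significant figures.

q = 431 kJ

q1 (heat water 87.3→100.0 °C): 177.1 × 4.19 × 12.7 = 9424 J
q2 (vaporize at 100 °C): 177.1 × 2257.0 = 399715 J
q3 (heat steam 100.0→159.9 °C): 177.1 × 2.03 × 59.9 = 21535 J
Total: 9424 + 399715 + 21535 = 430674 J = 431 kJ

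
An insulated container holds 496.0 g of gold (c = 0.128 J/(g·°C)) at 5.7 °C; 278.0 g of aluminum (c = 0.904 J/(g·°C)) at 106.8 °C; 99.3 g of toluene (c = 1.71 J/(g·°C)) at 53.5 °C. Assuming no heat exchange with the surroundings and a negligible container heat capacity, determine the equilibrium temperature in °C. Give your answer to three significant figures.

Σ mᵢcᵢ(T − Tᵢ) = 0  ⇒  T = Σ mᵢcᵢTᵢ / Σ mᵢcᵢ
Σ mᵢcᵢ = 496.0×0.128 + 278.0×0.904 + 99.3×1.71 = 484.603
Σ mᵢcᵢTᵢ = 63.488×5.7 + 251.312×106.8 + 169.803×53.5 = 36286
T = 36286 / 484.603 = 74.88 °C

T_f = 74.9 °C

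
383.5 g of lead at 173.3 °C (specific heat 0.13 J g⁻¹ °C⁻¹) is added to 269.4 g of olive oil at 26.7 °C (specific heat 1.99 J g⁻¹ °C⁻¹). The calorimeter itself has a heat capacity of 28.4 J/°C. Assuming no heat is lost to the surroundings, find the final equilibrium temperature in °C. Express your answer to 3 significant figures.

T_f = 38.6 °C

Heat lost by lead = heat gained by olive oil + calorimeter.
(383.5)(0.13)(173.3 − T) = [(269.4)(1.99) + 28.4](T − 26.7)
49.855 (173.3 − T) = 564.506 (T − 26.7)
8639.9 − 49.855 T = 564.506 T − 15072
23711.9 = 614.361 T
T = 38.60 °C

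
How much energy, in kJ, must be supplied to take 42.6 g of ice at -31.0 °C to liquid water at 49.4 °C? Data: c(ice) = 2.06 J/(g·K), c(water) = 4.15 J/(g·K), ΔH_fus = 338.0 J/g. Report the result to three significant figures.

q = 25.9 kJ

q1 (heat ice -31.0→0.0 °C): 42.6 × 2.06 × 31.0 = 2720 J
q2 (melt at 0 °C): 42.6 × 338.0 = 14399 J
q3 (heat water 0.0→49.4 °C): 42.6 × 4.15 × 49.4 = 8733 J
Total: 2720 + 14399 + 8733 = 25852 J = 25.9 kJ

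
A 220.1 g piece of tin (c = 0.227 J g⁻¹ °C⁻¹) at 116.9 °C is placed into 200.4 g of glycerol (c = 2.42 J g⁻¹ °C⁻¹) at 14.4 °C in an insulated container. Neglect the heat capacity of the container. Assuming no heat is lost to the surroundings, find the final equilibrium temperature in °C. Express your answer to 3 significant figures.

T_f = 24.0 °C

Heat lost by tin = heat gained by glycerol.
(220.1)(0.227)(116.9 − T) = (200.4)(2.42)(T − 14.4)
49.9627 (116.9 − T) = 484.968 (T − 14.4)
5840.6 − 49.9627 T = 484.968 T − 6983.5
12824.1 = 534.9307 T
T = 23.97 °C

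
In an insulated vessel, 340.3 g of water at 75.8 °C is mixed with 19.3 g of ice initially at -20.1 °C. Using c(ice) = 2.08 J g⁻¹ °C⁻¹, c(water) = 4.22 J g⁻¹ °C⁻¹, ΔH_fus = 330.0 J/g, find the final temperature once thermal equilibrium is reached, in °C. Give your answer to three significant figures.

Heat to bring ice to 0 °C and melt it: q₁ = 19.3×2.08×20.1 + 19.3×330.0 = 7175.9 J
Heat the water can supply cooling to 0 °C: 340.3×4.22×75.8 = 108854 J > q₁, so all ice melts.
Energy balance: 340.3×4.22×(75.8 − T) = 7175.9 + 19.3×4.22×(T − 0)
1436.066(75.8 − T) = 7175.9 + 81.446 T
108854 − 7175.9 = 1517.512 T
T = 101678.1 / 1517.512 = 67.00 °C

T_f = 67.0 °C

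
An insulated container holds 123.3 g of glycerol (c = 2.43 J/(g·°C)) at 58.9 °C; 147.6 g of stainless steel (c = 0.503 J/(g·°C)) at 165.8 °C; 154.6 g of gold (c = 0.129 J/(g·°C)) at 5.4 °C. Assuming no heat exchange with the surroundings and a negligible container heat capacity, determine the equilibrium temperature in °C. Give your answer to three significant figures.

Σ mᵢcᵢ(T − Tᵢ) = 0  ⇒  T = Σ mᵢcᵢTᵢ / Σ mᵢcᵢ
Σ mᵢcᵢ = 123.3×2.43 + 147.6×0.503 + 154.6×0.129 = 393.8052
Σ mᵢcᵢTᵢ = 299.619×58.9 + 74.2428×165.8 + 19.9434×5.4 = 30065
T = 30065 / 393.8052 = 76.34 °C

T_f = 76.3 °C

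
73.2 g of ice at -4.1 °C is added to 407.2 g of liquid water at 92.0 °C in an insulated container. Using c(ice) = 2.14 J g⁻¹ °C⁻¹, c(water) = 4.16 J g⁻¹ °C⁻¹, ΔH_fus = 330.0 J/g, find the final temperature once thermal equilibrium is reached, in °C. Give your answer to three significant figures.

T_f = 65.6 °C

Heat to bring ice to 0 °C and melt it: q₁ = 73.2×2.14×4.1 + 73.2×330.0 = 24798 J
Heat the water can supply cooling to 0 °C: 407.2×4.16×92.0 = 155844 J > q₁, so all ice melts.
Energy balance: 407.2×4.16×(92.0 − T) = 24798 + 73.2×4.16×(T − 0)
1693.952(92.0 − T) = 24798 + 304.512 T
155844 − 24798 = 1998.464 T
T = 131046 / 1998.464 = 65.57 °C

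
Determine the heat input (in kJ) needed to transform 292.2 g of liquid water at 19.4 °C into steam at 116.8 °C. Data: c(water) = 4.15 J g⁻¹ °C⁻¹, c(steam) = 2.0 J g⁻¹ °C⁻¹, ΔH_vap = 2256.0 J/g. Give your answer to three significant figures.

q1 (heat water 19.4→100.0 °C): 292.2 × 4.15 × 80.6 = 97738 J
q2 (vaporize at 100 °C): 292.2 × 2256.0 = 659203 J
q3 (heat steam 100.0→116.8 °C): 292.2 × 2.0 × 16.8 = 9818 J
Total: 97738 + 659203 + 9818 = 766759 J = 767 kJ

q = 767 kJ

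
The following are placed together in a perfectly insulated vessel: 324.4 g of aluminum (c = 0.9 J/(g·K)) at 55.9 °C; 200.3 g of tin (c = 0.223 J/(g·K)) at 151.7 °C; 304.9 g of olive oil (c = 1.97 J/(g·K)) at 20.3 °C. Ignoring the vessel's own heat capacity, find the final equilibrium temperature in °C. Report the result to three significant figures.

T_f = 37.7 °C

Σ mᵢcᵢ(T − Tᵢ) = 0  ⇒  T = Σ mᵢcᵢTᵢ / Σ mᵢcᵢ
Σ mᵢcᵢ = 324.4×0.9 + 200.3×0.223 + 304.9×1.97 = 937.2799
Σ mᵢcᵢTᵢ = 291.96×55.9 + 44.6669×151.7 + 600.653×20.3 = 35290
T = 35290 / 937.2799 = 37.65 °C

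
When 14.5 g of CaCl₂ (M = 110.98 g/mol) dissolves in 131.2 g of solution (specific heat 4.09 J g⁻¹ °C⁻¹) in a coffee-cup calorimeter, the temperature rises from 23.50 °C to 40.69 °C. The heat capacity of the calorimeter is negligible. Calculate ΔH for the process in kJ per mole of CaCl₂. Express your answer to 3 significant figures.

ΔH = -70.6 kJ/mol

|ΔT| = |40.69 − 23.50| = 17.19 °C
|q_surr| = (131.2 × 4.09) × 17.19 = 536.608 × 17.19 = 9224 J
n(CaCl₂) = 14.5 / 110.98 = 0.1307 mol
Temperature rose, so q_rxn = −|q_surr| = -9.224 kJ
ΔH = q_rxn / n = -70.57 kJ/mol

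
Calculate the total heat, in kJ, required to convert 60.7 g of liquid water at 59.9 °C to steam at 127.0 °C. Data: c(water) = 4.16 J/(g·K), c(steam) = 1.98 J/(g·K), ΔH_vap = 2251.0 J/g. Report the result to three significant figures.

q1 (heat water 59.9→100.0 °C): 60.7 × 4.16 × 40.1 = 10126 J
q2 (vaporize at 100 °C): 60.7 × 2251.0 = 136636 J
q3 (heat steam 100.0→127.0 °C): 60.7 × 1.98 × 27.0 = 3245 J
Total: 10126 + 136636 + 3245 = 150007 J = 150 kJ

q = 150 kJ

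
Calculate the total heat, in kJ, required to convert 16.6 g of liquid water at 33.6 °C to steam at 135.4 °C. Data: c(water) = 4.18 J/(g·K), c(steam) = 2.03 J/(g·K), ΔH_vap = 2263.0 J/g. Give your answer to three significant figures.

q1 (heat water 33.6→100.0 °C): 16.6 × 4.18 × 66.4 = 4607 J
q2 (vaporize at 100 °C): 16.6 × 2263.0 = 37566 J
q3 (heat steam 100.0→135.4 °C): 16.6 × 2.03 × 35.4 = 1193 J
Total: 4607 + 37566 + 1193 = 43366 J = 43.4 kJ

q = 43.4 kJ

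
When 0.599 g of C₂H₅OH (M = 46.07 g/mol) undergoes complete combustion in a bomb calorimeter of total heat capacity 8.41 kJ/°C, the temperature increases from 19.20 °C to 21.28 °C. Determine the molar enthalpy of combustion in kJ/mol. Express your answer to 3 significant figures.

ΔT = 21.28 − 19.20 = 2.08 °C
q_cal = C_cal × ΔT = 8.41 × 2.08 = 17.4928 kJ
n = 0.599 / 46.07 = 0.01300 mol
q_rxn = −q_cal = -17.4928 kJ
ΔH = -17.4928 / 0.01300 = -1346 kJ/mol

ΔH = -1350 kJ/mol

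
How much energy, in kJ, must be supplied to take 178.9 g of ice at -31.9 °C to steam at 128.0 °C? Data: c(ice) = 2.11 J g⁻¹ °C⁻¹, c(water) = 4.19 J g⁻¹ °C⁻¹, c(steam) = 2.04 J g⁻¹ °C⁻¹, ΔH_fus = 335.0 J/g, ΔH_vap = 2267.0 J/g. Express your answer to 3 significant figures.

q = 563 kJ

q1 (heat ice -31.9→0.0 °C): 178.9 × 2.11 × 31.9 = 12042 J
q2 (melt at 0 °C): 178.9 × 335.0 = 59932 J
q3 (heat water 0.0→100.0 °C): 178.9 × 4.19 × 100.0 = 74959 J
q4 (vaporize at 100 °C): 178.9 × 2267.0 = 405566 J
q5 (heat steam 100.0→128.0 °C): 178.9 × 2.04 × 28.0 = 10219 J
Total: 12042 + 59932 + 74959 + 405566 + 10219 = 562718 J = 563 kJ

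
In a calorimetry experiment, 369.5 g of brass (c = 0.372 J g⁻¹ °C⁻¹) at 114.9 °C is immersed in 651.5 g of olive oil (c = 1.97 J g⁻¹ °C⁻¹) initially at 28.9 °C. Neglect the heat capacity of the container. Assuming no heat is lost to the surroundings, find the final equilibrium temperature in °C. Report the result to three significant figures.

Heat lost by brass = heat gained by olive oil.
(369.5)(0.372)(114.9 − T) = (651.5)(1.97)(T − 28.9)
137.454 (114.9 − T) = 1283.455 (T − 28.9)
15793 − 137.454 T = 1283.455 T − 37092
52885 = 1420.909 T
T = 37.22 °C

T_f = 37.2 °C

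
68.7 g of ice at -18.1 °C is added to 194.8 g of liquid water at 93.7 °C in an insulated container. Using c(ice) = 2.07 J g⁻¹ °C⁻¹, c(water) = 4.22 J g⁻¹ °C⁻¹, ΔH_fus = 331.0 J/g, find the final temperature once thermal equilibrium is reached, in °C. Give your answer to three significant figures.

Heat to bring ice to 0 °C and melt it: q₁ = 68.7×2.07×18.1 + 68.7×331.0 = 25314 J
Heat the water can supply cooling to 0 °C: 194.8×4.22×93.7 = 77026.6 J > q₁, so all ice melts.
Energy balance: 194.8×4.22×(93.7 − T) = 25314 + 68.7×4.22×(T − 0)
822.056(93.7 − T) = 25314 + 289.914 T
77026.6 − 25314 = 1111.970 T
T = 51712.6 / 1111.970 = 46.51 °C

T_f = 46.5 °C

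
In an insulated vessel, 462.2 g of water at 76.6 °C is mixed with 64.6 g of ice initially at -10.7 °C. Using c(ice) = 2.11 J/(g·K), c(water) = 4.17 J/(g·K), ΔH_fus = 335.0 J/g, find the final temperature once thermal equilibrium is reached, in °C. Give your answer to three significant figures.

T_f = 56.7 °C

Heat to bring ice to 0 °C and melt it: q₁ = 64.6×2.11×10.7 + 64.6×335.0 = 23099 J
Heat the water can supply cooling to 0 °C: 462.2×4.17×76.6 = 147637 J > q₁, so all ice melts.
Energy balance: 462.2×4.17×(76.6 − T) = 23099 + 64.6×4.17×(T − 0)
1927.374(76.6 − T) = 23099 + 269.382 T
147637 − 23099 = 2196.756 T
T = 124538 / 2196.756 = 56.69 °C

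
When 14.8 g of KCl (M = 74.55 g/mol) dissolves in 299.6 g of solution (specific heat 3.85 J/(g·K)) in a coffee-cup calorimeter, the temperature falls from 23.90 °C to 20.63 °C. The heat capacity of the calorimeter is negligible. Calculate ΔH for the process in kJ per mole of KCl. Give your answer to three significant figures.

ΔH = 19.0 kJ/mol

|ΔT| = |20.63 − 23.90| = 3.27 °C
|q_surr| = (299.6 × 3.85) × 3.27 = 1153.46 × 3.27 = 3772 J
n(KCl) = 14.8 / 74.55 = 0.1985 mol
Temperature fell, so q_rxn = +|q_surr| = 3.772 kJ
ΔH = q_rxn / n = 19.00 kJ/mol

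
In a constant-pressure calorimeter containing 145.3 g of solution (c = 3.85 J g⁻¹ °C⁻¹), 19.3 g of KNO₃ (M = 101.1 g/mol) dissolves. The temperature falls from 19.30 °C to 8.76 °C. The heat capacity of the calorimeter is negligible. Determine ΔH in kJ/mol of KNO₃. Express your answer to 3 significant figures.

ΔH = 30.9 kJ/mol

|ΔT| = |8.76 − 19.30| = 10.54 °C
|q_surr| = (145.3 × 3.85) × 10.54 = 559.405 × 10.54 = 5896 J
n(KNO₃) = 19.3 / 101.1 = 0.1909 mol
Temperature fell, so q_rxn = +|q_surr| = 5.896 kJ
ΔH = q_rxn / n = 30.89 kJ/mol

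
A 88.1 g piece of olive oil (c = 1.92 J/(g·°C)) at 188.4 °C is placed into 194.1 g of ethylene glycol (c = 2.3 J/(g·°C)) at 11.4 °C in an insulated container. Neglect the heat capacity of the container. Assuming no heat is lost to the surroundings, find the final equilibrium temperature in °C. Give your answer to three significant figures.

Heat lost by olive oil = heat gained by ethylene glycol.
(88.1)(1.92)(188.4 − T) = (194.1)(2.3)(T − 11.4)
169.152 (188.4 − T) = 446.43 (T − 11.4)
31868 − 169.152 T = 446.43 T − 5089.3
36957.3 = 615.582 T
T = 60.04 °C

T_f = 60.0 °C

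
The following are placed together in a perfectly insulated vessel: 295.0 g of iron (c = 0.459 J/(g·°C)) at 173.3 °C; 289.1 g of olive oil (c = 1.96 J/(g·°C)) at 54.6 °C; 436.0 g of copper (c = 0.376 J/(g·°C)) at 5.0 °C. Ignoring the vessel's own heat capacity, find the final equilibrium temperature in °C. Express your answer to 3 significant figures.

T_f = 63.8 °C

Σ mᵢcᵢ(T − Tᵢ) = 0  ⇒  T = Σ mᵢcᵢTᵢ / Σ mᵢcᵢ
Σ mᵢcᵢ = 295.0×0.459 + 289.1×1.96 + 436.0×0.376 = 865.977
Σ mᵢcᵢTᵢ = 135.405×173.3 + 566.636×54.6 + 163.936×5.0 = 55224
T = 55224 / 865.977 = 63.77 °C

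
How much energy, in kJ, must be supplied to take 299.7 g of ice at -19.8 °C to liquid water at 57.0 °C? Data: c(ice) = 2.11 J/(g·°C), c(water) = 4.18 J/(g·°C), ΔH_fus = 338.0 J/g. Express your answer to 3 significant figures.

q = 185 kJ

q1 (heat ice -19.8→0.0 °C): 299.7 × 2.11 × 19.8 = 12521 J
q2 (melt at 0 °C): 299.7 × 338.0 = 101299 J
q3 (heat water 0.0→57.0 °C): 299.7 × 4.18 × 57.0 = 71407 J
Total: 12521 + 101299 + 71407 = 185227 J = 185 kJ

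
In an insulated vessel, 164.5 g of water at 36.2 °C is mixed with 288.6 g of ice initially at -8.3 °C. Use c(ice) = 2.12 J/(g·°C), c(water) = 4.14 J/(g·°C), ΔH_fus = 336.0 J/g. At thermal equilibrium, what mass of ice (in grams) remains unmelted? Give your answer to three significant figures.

Heat to warm all ice to 0 °C: 288.6×2.12×8.3 = 5078.2 J
Heat released by water cooling to 0 °C: 164.5×4.14×36.2 = 24653 J
24653 J < 5078.2 + 288.6×336.0 = 102047.8 J, so not all ice melts; final T = 0 °C.
Heat left for melting: 24653 − 5078.2 = 19574.8 J
Mass melted = 19574.8 / 336.0 = 58.26 g
Ice remaining = 288.6 − 58.26 = 230.34 g

m_ice remaining = 230 g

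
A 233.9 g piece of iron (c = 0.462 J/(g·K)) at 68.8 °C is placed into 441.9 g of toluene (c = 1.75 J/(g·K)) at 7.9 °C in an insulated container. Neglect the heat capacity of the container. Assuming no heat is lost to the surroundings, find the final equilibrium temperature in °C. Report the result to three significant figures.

T_f = 15.4 °C

Heat lost by iron = heat gained by toluene.
(233.9)(0.462)(68.8 − T) = (441.9)(1.75)(T − 7.9)
108.0618 (68.8 − T) = 773.325 (T − 7.9)
7434.7 − 108.0618 T = 773.325 T − 6109.3
13544.0 = 881.3868 T
T = 15.37 °C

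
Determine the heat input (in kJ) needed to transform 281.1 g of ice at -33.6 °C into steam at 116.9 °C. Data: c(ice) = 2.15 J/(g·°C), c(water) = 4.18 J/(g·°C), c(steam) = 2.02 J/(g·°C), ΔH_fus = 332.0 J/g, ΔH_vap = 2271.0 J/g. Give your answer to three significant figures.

q1 (heat ice -33.6→0.0 °C): 281.1 × 2.15 × 33.6 = 20307 J
q2 (melt at 0 °C): 281.1 × 332.0 = 93325 J
q3 (heat water 0.0→100.0 °C): 281.1 × 4.18 × 100.0 = 117500 J
q4 (vaporize at 100 °C): 281.1 × 2271.0 = 638378 J
q5 (heat steam 100.0→116.9 °C): 281.1 × 2.02 × 16.9 = 9596 J
Total: 20307 + 93325 + 117500 + 638378 + 9596 = 879106 J = 879 kJ

q = 879 kJ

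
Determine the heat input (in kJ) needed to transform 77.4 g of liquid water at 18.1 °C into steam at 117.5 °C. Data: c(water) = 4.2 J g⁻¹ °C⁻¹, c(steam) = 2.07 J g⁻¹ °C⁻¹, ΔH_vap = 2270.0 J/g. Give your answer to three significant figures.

q1 (heat water 18.1→100.0 °C): 77.4 × 4.2 × 81.9 = 26624 J
q2 (vaporize at 100 °C): 77.4 × 2270.0 = 175698 J
q3 (heat steam 100.0→117.5 °C): 77.4 × 2.07 × 17.5 = 2804 J
Total: 26624 + 175698 + 2804 = 205126 J = 205 kJ

q = 205 kJ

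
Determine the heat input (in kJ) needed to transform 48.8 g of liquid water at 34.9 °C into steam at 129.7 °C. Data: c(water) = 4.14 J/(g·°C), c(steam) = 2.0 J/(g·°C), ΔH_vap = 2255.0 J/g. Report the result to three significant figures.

q1 (heat water 34.9→100.0 °C): 48.8 × 4.14 × 65.1 = 13152 J
q2 (vaporize at 100 °C): 48.8 × 2255.0 = 110044 J
q3 (heat steam 100.0→129.7 °C): 48.8 × 2.0 × 29.7 = 2899 J
Total: 13152 + 110044 + 2899 = 126095 J = 126 kJ

q = 126 kJ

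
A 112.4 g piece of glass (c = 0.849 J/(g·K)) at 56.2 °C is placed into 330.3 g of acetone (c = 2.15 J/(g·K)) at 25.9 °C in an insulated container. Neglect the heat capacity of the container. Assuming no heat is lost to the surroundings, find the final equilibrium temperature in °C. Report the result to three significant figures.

Heat lost by glass = heat gained by acetone.
(112.4)(0.849)(56.2 − T) = (330.3)(2.15)(T − 25.9)
95.4276 (56.2 − T) = 710.145 (T − 25.9)
5363.0 − 95.4276 T = 710.145 T − 18393
23756.0 = 805.5726 T
T = 29.49 °C

T_f = 29.5 °C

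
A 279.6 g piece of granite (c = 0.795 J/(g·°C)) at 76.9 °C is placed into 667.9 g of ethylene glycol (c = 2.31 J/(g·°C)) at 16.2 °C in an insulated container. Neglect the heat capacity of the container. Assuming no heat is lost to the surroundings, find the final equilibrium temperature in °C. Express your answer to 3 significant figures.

Heat lost by granite = heat gained by ethylene glycol.
(279.6)(0.795)(76.9 − T) = (667.9)(2.31)(T − 16.2)
222.282 (76.9 − T) = 1542.849 (T − 16.2)
17093 − 222.282 T = 1542.849 T − 24994
42087 = 1765.131 T
T = 23.84 °C

T_f = 23.8 °C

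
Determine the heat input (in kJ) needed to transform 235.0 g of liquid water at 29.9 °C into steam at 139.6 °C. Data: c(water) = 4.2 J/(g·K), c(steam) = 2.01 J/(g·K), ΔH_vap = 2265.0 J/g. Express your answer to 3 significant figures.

q1 (heat water 29.9→100.0 °C): 235.0 × 4.2 × 70.1 = 69189 J
q2 (vaporize at 100 °C): 235.0 × 2265.0 = 532275 J
q3 (heat steam 100.0→139.6 °C): 235.0 × 2.01 × 39.6 = 18705 J
Total: 69189 + 532275 + 18705 = 620169 J = 620 kJ

q = 620 kJ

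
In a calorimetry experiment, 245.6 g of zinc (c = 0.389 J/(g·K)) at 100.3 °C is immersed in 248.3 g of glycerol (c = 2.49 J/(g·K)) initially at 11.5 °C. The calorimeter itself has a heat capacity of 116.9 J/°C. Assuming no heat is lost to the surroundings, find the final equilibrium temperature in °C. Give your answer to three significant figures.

T_f = 21.7 °C

Heat lost by zinc = heat gained by glycerol + calorimeter.
(245.6)(0.389)(100.3 − T) = [(248.3)(2.49) + 116.9](T − 11.5)
95.5384 (100.3 − T) = 735.167 (T − 11.5)
9582.5 − 95.5384 T = 735.167 T − 8454.4
18036.9 = 830.7054 T
T = 21.71 °C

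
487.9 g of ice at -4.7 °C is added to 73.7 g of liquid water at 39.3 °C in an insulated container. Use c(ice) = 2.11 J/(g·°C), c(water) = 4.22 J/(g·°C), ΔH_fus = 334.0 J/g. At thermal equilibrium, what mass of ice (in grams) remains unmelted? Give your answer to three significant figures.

Heat to warm all ice to 0 °C: 487.9×2.11×4.7 = 4838.5 J
Heat released by water cooling to 0 °C: 73.7×4.22×39.3 = 12223 J
12223 J < 4838.5 + 487.9×334.0 = 167797.1 J, so not all ice melts; final T = 0 °C.
Heat left for melting: 12223 − 4838.5 = 7384.5 J
Mass melted = 7384.5 / 334.0 = 22.11 g
Ice remaining = 487.9 − 22.11 = 465.79 g

m_ice remaining = 466 g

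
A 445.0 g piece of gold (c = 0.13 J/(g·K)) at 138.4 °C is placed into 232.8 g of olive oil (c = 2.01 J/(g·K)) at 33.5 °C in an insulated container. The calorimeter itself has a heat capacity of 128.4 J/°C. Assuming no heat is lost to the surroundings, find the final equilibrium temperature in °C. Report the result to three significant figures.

Heat lost by gold = heat gained by olive oil + calorimeter.
(445.0)(0.13)(138.4 − T) = [(232.8)(2.01) + 128.4](T − 33.5)
57.85 (138.4 − T) = 596.328 (T − 33.5)
8006.4 − 57.85 T = 596.328 T − 19977
27983.4 = 654.178 T
T = 42.78 °C

T_f = 42.8 °C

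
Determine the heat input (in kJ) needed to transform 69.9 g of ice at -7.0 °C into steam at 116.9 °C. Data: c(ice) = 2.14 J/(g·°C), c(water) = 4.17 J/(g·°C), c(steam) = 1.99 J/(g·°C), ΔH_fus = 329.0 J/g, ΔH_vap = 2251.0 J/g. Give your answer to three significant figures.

q1 (heat ice -7.0→0.0 °C): 69.9 × 2.14 × 7.0 = 1047 J
q2 (melt at 0 °C): 69.9 × 329.0 = 22997 J
q3 (heat water 0.0→100.0 °C): 69.9 × 4.17 × 100.0 = 29148 J
q4 (vaporize at 100 °C): 69.9 × 2251.0 = 157345 J
q5 (heat steam 100.0→116.9 °C): 69.9 × 1.99 × 16.9 = 2351 J
Total: 1047 + 22997 + 29148 + 157345 + 2351 = 212888 J = 213 kJ

q = 213 kJ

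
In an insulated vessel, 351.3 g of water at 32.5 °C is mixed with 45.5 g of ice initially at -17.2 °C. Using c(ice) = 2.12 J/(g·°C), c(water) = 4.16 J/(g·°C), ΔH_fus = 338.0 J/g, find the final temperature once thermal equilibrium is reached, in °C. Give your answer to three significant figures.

T_f = 18.5 °C

Heat to bring ice to 0 °C and melt it: q₁ = 45.5×2.12×17.2 + 45.5×338.0 = 17038 J
Heat the water can supply cooling to 0 °C: 351.3×4.16×32.5 = 47495.8 J > q₁, so all ice melts.
Energy balance: 351.3×4.16×(32.5 − T) = 17038 + 45.5×4.16×(T − 0)
1461.408(32.5 − T) = 17038 + 189.28 T
47495.8 − 17038 = 1650.688 T
T = 30457.8 / 1650.688 = 18.45 °C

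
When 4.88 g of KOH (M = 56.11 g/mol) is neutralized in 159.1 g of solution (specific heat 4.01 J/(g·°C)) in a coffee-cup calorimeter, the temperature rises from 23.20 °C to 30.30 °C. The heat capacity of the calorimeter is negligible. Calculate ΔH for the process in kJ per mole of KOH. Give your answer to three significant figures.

|ΔT| = |30.30 − 23.20| = 7.10 °C
|q_surr| = (159.1 × 4.01) × 7.10 = 637.991 × 7.10 = 4530 J
n(KOH) = 4.88 / 56.11 = 0.08697 mol
Temperature rose, so q_rxn = −|q_surr| = -4.530 kJ
ΔH = q_rxn / n = -52.09 kJ/mol

ΔH = -52.1 kJ/mol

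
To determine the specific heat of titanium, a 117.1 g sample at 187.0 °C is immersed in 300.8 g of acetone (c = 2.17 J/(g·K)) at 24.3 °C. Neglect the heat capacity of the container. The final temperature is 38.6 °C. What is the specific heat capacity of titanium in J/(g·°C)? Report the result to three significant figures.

q_gained = (300.8 × 2.17) × (38.6 − 24.3) = 9334 J
q_lost = 117.1 × c × (187.0 − 38.6) = 17377.64 c
Set equal: c = 9334 / 17377.64 = 0.537 J/(g·°C)

c = 0.537 J/(g·°C)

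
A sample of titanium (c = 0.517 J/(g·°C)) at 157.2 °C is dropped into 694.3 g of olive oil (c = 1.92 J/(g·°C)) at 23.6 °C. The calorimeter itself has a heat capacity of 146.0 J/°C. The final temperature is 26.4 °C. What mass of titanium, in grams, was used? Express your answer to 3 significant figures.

m = 61.2 g

q_gained = (694.3 × 1.92 + 146.0) × (26.4 − 23.6) = 4141 J
q_lost = m × 0.517 × (157.2 − 26.4) = 67.6236 m
m = 4141 / 67.6236 = 61.2 g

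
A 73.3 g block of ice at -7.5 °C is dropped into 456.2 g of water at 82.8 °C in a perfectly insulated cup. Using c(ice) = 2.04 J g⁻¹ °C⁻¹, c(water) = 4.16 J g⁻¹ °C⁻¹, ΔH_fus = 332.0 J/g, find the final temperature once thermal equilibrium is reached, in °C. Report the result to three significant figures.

Heat to bring ice to 0 °C and melt it: q₁ = 73.3×2.04×7.5 + 73.3×332.0 = 25457 J
Heat the water can supply cooling to 0 °C: 456.2×4.16×82.8 = 157137 J > q₁, so all ice melts.
Energy balance: 456.2×4.16×(82.8 − T) = 25457 + 73.3×4.16×(T − 0)
1897.792(82.8 − T) = 25457 + 304.928 T
157137 − 25457 = 2202.720 T
T = 131680 / 2202.720 = 59.78 °C

T_f = 59.8 °C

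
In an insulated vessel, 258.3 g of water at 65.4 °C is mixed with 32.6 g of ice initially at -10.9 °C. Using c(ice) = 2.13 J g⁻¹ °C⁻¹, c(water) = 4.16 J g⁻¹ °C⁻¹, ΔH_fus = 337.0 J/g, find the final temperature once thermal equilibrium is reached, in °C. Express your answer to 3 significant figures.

Heat to bring ice to 0 °C and melt it: q₁ = 32.6×2.13×10.9 + 32.6×337.0 = 11743 J
Heat the water can supply cooling to 0 °C: 258.3×4.16×65.4 = 70274.1 J > q₁, so all ice melts.
Energy balance: 258.3×4.16×(65.4 − T) = 11743 + 32.6×4.16×(T − 0)
1074.528(65.4 − T) = 11743 + 135.616 T
70274.1 − 11743 = 1210.144 T
T = 58531.1 / 1210.144 = 48.37 °C

T_f = 48.4 °C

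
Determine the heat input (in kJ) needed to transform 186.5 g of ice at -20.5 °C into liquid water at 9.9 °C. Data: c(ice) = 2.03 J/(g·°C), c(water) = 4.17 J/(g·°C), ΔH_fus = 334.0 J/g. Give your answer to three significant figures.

q1 (heat ice -20.5→0.0 °C): 186.5 × 2.03 × 20.5 = 7761 J
q2 (melt at 0 °C): 186.5 × 334.0 = 62291 J
q3 (heat water 0.0→9.9 °C): 186.5 × 4.17 × 9.9 = 7699 J
Total: 7761 + 62291 + 7699 = 77751 J = 77.8 kJ

q = 77.8 kJ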